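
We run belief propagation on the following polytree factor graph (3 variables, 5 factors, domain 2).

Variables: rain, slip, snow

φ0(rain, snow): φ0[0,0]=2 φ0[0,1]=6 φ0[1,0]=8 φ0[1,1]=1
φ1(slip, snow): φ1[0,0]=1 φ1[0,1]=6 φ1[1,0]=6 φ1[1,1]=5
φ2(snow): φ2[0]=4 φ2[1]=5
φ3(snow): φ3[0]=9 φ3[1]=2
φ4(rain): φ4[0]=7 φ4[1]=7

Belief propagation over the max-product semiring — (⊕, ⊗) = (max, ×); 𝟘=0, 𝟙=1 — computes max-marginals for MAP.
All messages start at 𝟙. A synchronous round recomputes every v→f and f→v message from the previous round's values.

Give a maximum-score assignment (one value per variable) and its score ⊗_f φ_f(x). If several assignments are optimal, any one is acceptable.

assignment: (rain=1, slip=1, snow=0); score = 12096

init: all messages = 𝟙 over 2 values
r1 m[φ0→rain] = [6, 8]
r1 m[φ0→snow] = [8, 6]
r1 m[φ1→slip] = [6, 6]
r1 m[φ1→snow] = [6, 6]
r1 m[φ2→snow] = [4, 5]
r1 m[φ3→snow] = [9, 2]
r1 m[φ4→rain] = [7, 7]
r1 m[rain→φ0] = [1, 1]
r1 m[rain→φ4] = [1, 1]
r1 m[slip→φ1] = [1, 1]
r1 m[snow→φ0] = [1, 1]
r1 m[snow→φ1] = [1, 1]
r1 m[snow→φ2] = [1, 1]
r1 m[snow→φ3] = [1, 1]
r2 m[φ0→rain] = [6, 8]
r2 m[φ0→snow] = [8, 6]
r2 m[φ1→slip] = [6, 6]
r2 m[φ1→snow] = [6, 6]
r2 m[φ2→snow] = [4, 5]
r2 m[φ3→snow] = [9, 2]
r2 m[φ4→rain] = [7, 7]
r2 m[rain→φ0] = [7, 7]
r2 m[rain→φ4] = [6, 8]
r2 m[slip→φ1] = [1, 1]
r2 m[snow→φ0] = [216, 60]
r2 m[snow→φ1] = [288, 60]
r2 m[snow→φ2] = [432, 72]
r2 m[snow→φ3] = [192, 180]
r3 m[φ0→rain] = [432, 1728]
r3 m[φ0→snow] = [56, 42]
r3 m[φ1→slip] = [360, 1728]
r3 m[φ1→snow] = [6, 6]
r3 m[φ2→snow] = [4, 5]
r3 m[φ3→snow] = [9, 2]
r3 m[φ4→rain] = [7, 7]
r3 m[rain→φ0] = [7, 7]
r3 m[rain→φ4] = [6, 8]
r3 m[slip→φ1] = [1, 1]
r3 m[snow→φ0] = [216, 60]
r3 m[snow→φ1] = [288, 60]
r3 m[snow→φ2] = [432, 72]
r3 m[snow→φ3] = [192, 180]
r4 m[φ0→rain] = [432, 1728]
r4 m[φ0→snow] = [56, 42]
r4 m[φ1→slip] = [360, 1728]
r4 m[φ1→snow] = [6, 6]
r4 m[φ2→snow] = [4, 5]
r4 m[φ3→snow] = [9, 2]
r4 m[φ4→rain] = [7, 7]
r4 m[rain→φ0] = [7, 7]
r4 m[rain→φ4] = [432, 1728]
r4 m[slip→φ1] = [1, 1]
r4 m[snow→φ0] = [216, 60]
r4 m[snow→φ1] = [2016, 420]
r4 m[snow→φ2] = [3024, 504]
r4 m[snow→φ3] = [1344, 1260]
r5 m[φ0→rain] = [432, 1728]
r5 m[φ0→snow] = [56, 42]
r5 m[φ1→slip] = [2520, 12096]
r5 m[φ1→snow] = [6, 6]
r5 m[φ2→snow] = [4, 5]
r5 m[φ3→snow] = [9, 2]
r5 m[φ4→rain] = [7, 7]
r5 m[rain→φ0] = [7, 7]
r5 m[rain→φ4] = [432, 1728]
r5 m[slip→φ1] = [1, 1]
r5 m[snow→φ0] = [216, 60]
r5 m[snow→φ1] = [2016, 420]
r5 m[snow→φ2] = [3024, 504]
r5 m[snow→φ3] = [1344, 1260]
r6 m[φ0→rain] = [432, 1728]
r6 m[φ0→snow] = [56, 42]
r6 m[φ1→slip] = [2520, 12096]
r6 m[φ1→snow] = [6, 6]
r6 m[φ2→snow] = [4, 5]
r6 m[φ3→snow] = [9, 2]
r6 m[φ4→rain] = [7, 7]
r6 m[rain→φ0] = [7, 7]
r6 m[rain→φ4] = [432, 1728]
r6 m[slip→φ1] = [1, 1]
r6 m[snow→φ0] = [216, 60]
r6 m[snow→φ1] = [2016, 420]
r6 m[snow→φ2] = [3024, 504]
r6 m[snow→φ3] = [1344, 1260]
fixed point reached at round 6
traceback from rain: (rain=1, slip=1, snow=0), score=12096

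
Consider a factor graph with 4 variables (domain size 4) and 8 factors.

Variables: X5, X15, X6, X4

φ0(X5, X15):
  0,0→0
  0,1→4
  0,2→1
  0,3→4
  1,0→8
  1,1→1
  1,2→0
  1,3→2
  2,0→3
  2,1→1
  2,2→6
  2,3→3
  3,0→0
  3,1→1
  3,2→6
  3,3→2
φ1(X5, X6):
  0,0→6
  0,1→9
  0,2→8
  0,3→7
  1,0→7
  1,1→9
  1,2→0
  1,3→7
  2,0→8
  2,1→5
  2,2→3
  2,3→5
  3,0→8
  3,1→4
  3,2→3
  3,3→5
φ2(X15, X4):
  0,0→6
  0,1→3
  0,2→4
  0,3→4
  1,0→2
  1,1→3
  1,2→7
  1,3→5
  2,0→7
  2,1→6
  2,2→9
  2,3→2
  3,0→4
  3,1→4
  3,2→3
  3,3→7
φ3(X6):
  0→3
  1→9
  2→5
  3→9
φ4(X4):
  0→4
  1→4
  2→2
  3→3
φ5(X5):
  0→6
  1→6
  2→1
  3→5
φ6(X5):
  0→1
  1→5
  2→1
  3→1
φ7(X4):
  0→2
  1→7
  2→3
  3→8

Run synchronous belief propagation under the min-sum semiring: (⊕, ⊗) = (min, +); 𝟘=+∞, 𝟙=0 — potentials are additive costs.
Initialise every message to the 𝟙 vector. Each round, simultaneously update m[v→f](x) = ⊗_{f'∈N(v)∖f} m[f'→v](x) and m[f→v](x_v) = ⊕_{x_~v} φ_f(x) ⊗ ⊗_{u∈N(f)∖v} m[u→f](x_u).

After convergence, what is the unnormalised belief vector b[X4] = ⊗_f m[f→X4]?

b[X4] = [19, 25, 21, 27]

init: all messages = 𝟙 over 4 values
r1 m[φ0→X5] = [0, 0, 1, 0]
r1 m[φ0→X15] = [0, 1, 0, 2]
r1 m[φ1→X5] = [6, 0, 3, 3]
r1 m[φ1→X6] = [6, 4, 0, 5]
r1 m[φ2→X15] = [3, 2, 2, 3]
r1 m[φ2→X4] = [2, 3, 3, 2]
r1 m[φ3→X6] = [3, 9, 5, 9]
r1 m[φ4→X4] = [4, 4, 2, 3]
r1 m[φ5→X5] = [6, 6, 1, 5]
r1 m[φ6→X5] = [1, 5, 1, 1]
r1 m[φ7→X4] = [2, 7, 3, 8]
r1 m[X5→φ0] = [0, 0, 0, 0]
r1 m[X5→φ1] = [0, 0, 0, 0]
r1 m[X5→φ5] = [0, 0, 0, 0]
r1 m[X5→φ6] = [0, 0, 0, 0]
r1 m[X15→φ0] = [0, 0, 0, 0]
r1 m[X15→φ2] = [0, 0, 0, 0]
r1 m[X6→φ1] = [0, 0, 0, 0]
r1 m[X6→φ3] = [0, 0, 0, 0]
r1 m[X4→φ2] = [0, 0, 0, 0]
r1 m[X4→φ4] = [0, 0, 0, 0]
r1 m[X4→φ7] = [0, 0, 0, 0]
r2 m[φ0→X5] = [0, 0, 1, 0]
r2 m[φ0→X15] = [0, 1, 0, 2]
r2 m[φ1→X5] = [6, 0, 3, 3]
r2 m[φ1→X6] = [6, 4, 0, 5]
r2 m[φ2→X15] = [3, 2, 2, 3]
r2 m[φ2→X4] = [2, 3, 3, 2]
r2 m[φ3→X6] = [3, 9, 5, 9]
r2 m[φ4→X4] = [4, 4, 2, 3]
r2 m[φ5→X5] = [6, 6, 1, 5]
r2 m[φ6→X5] = [1, 5, 1, 1]
r2 m[φ7→X4] = [2, 7, 3, 8]
r2 m[X5→φ0] = [13, 11, 5, 9]
r2 m[X5→φ1] = [7, 11, 3, 6]
r2 m[X5→φ5] = [7, 5, 5, 4]
r2 m[X5→φ6] = [12, 6, 5, 8]
r2 m[X15→φ0] = [3, 2, 2, 3]
r2 m[X15→φ2] = [0, 1, 0, 2]
r2 m[X6→φ1] = [3, 9, 5, 9]
r2 m[X6→φ3] = [6, 4, 0, 5]
r2 m[X4→φ2] = [6, 11, 5, 11]
r2 m[X4→φ4] = [4, 10, 6, 10]
r2 m[X4→φ7] = [6, 7, 5, 5]
r3 m[φ0→X5] = [3, 2, 3, 3]
r3 m[φ0→X15] = [8, 6, 11, 8]
r3 m[φ1→X5] = [9, 5, 8, 8]
r3 m[φ1→X6] = [11, 8, 6, 8]
r3 m[φ2→X15] = [9, 8, 13, 8]
r3 m[φ2→X4] = [3, 3, 4, 2]
r3 m[φ3→X6] = [3, 9, 5, 9]
r3 m[φ4→X4] = [4, 4, 2, 3]
r3 m[φ5→X5] = [6, 6, 1, 5]
r3 m[φ6→X5] = [1, 5, 1, 1]
r3 m[φ7→X4] = [2, 7, 3, 8]
r3 m[X5→φ0] = [13, 11, 5, 9]
r3 m[X5→φ1] = [7, 11, 3, 6]
r3 m[X5→φ5] = [7, 5, 5, 4]
r3 m[X5→φ6] = [12, 6, 5, 8]
r3 m[X15→φ0] = [3, 2, 2, 3]
r3 m[X15→φ2] = [0, 1, 0, 2]
r3 m[X6→φ1] = [3, 9, 5, 9]
r3 m[X6→φ3] = [6, 4, 0, 5]
r3 m[X4→φ2] = [6, 11, 5, 11]
r3 m[X4→φ4] = [4, 10, 6, 10]
r3 m[X4→φ7] = [6, 7, 5, 5]
r4 m[φ0→X5] = [3, 2, 3, 3]
r4 m[φ0→X15] = [8, 6, 11, 8]
r4 m[φ1→X5] = [9, 5, 8, 8]
r4 m[φ1→X6] = [11, 8, 6, 8]
r4 m[φ2→X15] = [9, 8, 13, 8]
r4 m[φ2→X4] = [3, 3, 4, 2]
r4 m[φ3→X6] = [3, 9, 5, 9]
r4 m[φ4→X4] = [4, 4, 2, 3]
r4 m[φ5→X5] = [6, 6, 1, 5]
r4 m[φ6→X5] = [1, 5, 1, 1]
r4 m[φ7→X4] = [2, 7, 3, 8]
r4 m[X5→φ0] = [16, 16, 10, 14]
r4 m[X5→φ1] = [10, 13, 5, 9]
r4 m[X5→φ5] = [13, 12, 12, 12]
r4 m[X5→φ6] = [18, 13, 12, 16]
r4 m[X15→φ0] = [9, 8, 13, 8]
r4 m[X15→φ2] = [8, 6, 11, 8]
r4 m[X6→φ1] = [3, 9, 5, 9]
r4 m[X6→φ3] = [11, 8, 6, 8]
r4 m[X4→φ2] = [6, 11, 5, 11]
r4 m[X4→φ4] = [5, 10, 7, 10]
r4 m[X4→φ7] = [7, 7, 6, 5]
r5 m[φ0→X5] = [9, 9, 9, 9]
r5 m[φ0→X15] = [13, 11, 16, 13]
r5 m[φ1→X5] = [9, 5, 8, 8]
r5 m[φ1→X6] = [13, 10, 8, 10]
r5 m[φ2→X15] = [9, 8, 13, 8]
r5 m[φ2→X4] = [8, 9, 11, 11]
r5 m[φ3→X6] = [3, 9, 5, 9]
r5 m[φ4→X4] = [4, 4, 2, 3]
r5 m[φ5→X5] = [6, 6, 1, 5]
r5 m[φ6→X5] = [1, 5, 1, 1]
r5 m[φ7→X4] = [2, 7, 3, 8]
r5 m[X5→φ0] = [16, 16, 10, 14]
r5 m[X5→φ1] = [10, 13, 5, 9]
r5 m[X5→φ5] = [13, 12, 12, 12]
r5 m[X5→φ6] = [18, 13, 12, 16]
r5 m[X15→φ0] = [9, 8, 13, 8]
r5 m[X15→φ2] = [8, 6, 11, 8]
r5 m[X6→φ1] = [3, 9, 5, 9]
r5 m[X6→φ3] = [11, 8, 6, 8]
r5 m[X4→φ2] = [6, 11, 5, 11]
r5 m[X4→φ4] = [5, 10, 7, 10]
r5 m[X4→φ7] = [7, 7, 6, 5]
r6 m[φ0→X5] = [9, 9, 9, 9]
r6 m[φ0→X15] = [13, 11, 16, 13]
r6 m[φ1→X5] = [9, 5, 8, 8]
r6 m[φ1→X6] = [13, 10, 8, 10]
r6 m[φ2→X15] = [9, 8, 13, 8]
r6 m[φ2→X4] = [8, 9, 11, 11]
r6 m[φ3→X6] = [3, 9, 5, 9]
r6 m[φ4→X4] = [4, 4, 2, 3]
r6 m[φ5→X5] = [6, 6, 1, 5]
r6 m[φ6→X5] = [1, 5, 1, 1]
r6 m[φ7→X4] = [2, 7, 3, 8]
r6 m[X5→φ0] = [16, 16, 10, 14]
r6 m[X5→φ1] = [16, 20, 11, 15]
r6 m[X5→φ5] = [19, 19, 18, 18]
r6 m[X5→φ6] = [24, 20, 18, 22]
r6 m[X15→φ0] = [9, 8, 13, 8]
r6 m[X15→φ2] = [13, 11, 16, 13]
r6 m[X6→φ1] = [3, 9, 5, 9]
r6 m[X6→φ3] = [13, 10, 8, 10]
r6 m[X4→φ2] = [6, 11, 5, 11]
r6 m[X4→φ4] = [10, 16, 14, 19]
r6 m[X4→φ7] = [12, 13, 13, 14]
r7 m[φ0→X5] = [9, 9, 9, 9]
r7 m[φ0→X15] = [13, 11, 16, 13]
r7 m[φ1→X5] = [9, 5, 8, 8]
r7 m[φ1→X6] = [19, 16, 14, 16]
r7 m[φ2→X15] = [9, 8, 13, 8]
r7 m[φ2→X4] = [13, 14, 16, 16]
r7 m[φ3→X6] = [3, 9, 5, 9]
r7 m[φ4→X4] = [4, 4, 2, 3]
r7 m[φ5→X5] = [6, 6, 1, 5]
r7 m[φ6→X5] = [1, 5, 1, 1]
r7 m[φ7→X4] = [2, 7, 3, 8]
r7 m[X5→φ0] = [16, 16, 10, 14]
r7 m[X5→φ1] = [16, 20, 11, 15]
r7 m[X5→φ5] = [19, 19, 18, 18]
r7 m[X5→φ6] = [24, 20, 18, 22]
r7 m[X15→φ0] = [9, 8, 13, 8]
r7 m[X15→φ2] = [13, 11, 16, 13]
r7 m[X6→φ1] = [3, 9, 5, 9]
r7 m[X6→φ3] = [13, 10, 8, 10]
r7 m[X4→φ2] = [6, 11, 5, 11]
r7 m[X4→φ4] = [10, 16, 14, 19]
r7 m[X4→φ7] = [12, 13, 13, 14]
r8 m[φ0→X5] = [9, 9, 9, 9]
r8 m[φ0→X15] = [13, 11, 16, 13]
r8 m[φ1→X5] = [9, 5, 8, 8]
r8 m[φ1→X6] = [19, 16, 14, 16]
r8 m[φ2→X15] = [9, 8, 13, 8]
r8 m[φ2→X4] = [13, 14, 16, 16]
r8 m[φ3→X6] = [3, 9, 5, 9]
r8 m[φ4→X4] = [4, 4, 2, 3]
r8 m[φ5→X5] = [6, 6, 1, 5]
r8 m[φ6→X5] = [1, 5, 1, 1]
r8 m[φ7→X4] = [2, 7, 3, 8]
r8 m[X5→φ0] = [16, 16, 10, 14]
r8 m[X5→φ1] = [16, 20, 11, 15]
r8 m[X5→φ5] = [19, 19, 18, 18]
r8 m[X5→φ6] = [24, 20, 18, 22]
r8 m[X15→φ0] = [9, 8, 13, 8]
r8 m[X15→φ2] = [13, 11, 16, 13]
r8 m[X6→φ1] = [3, 9, 5, 9]
r8 m[X6→φ3] = [19, 16, 14, 16]
r8 m[X4→φ2] = [6, 11, 5, 11]
r8 m[X4→φ4] = [15, 21, 19, 24]
r8 m[X4→φ7] = [17, 18, 18, 19]
r9 m[φ0→X5] = [9, 9, 9, 9]
r9 m[φ0→X15] = [13, 11, 16, 13]
r9 m[φ1→X5] = [9, 5, 8, 8]
r9 m[φ1→X6] = [19, 16, 14, 16]
r9 m[φ2→X15] = [9, 8, 13, 8]
r9 m[φ2→X4] = [13, 14, 16, 16]
r9 m[φ3→X6] = [3, 9, 5, 9]
r9 m[φ4→X4] = [4, 4, 2, 3]
r9 m[φ5→X5] = [6, 6, 1, 5]
r9 m[φ6→X5] = [1, 5, 1, 1]
r9 m[φ7→X4] = [2, 7, 3, 8]
r9 m[X5→φ0] = [16, 16, 10, 14]
r9 m[X5→φ1] = [16, 20, 11, 15]
r9 m[X5→φ5] = [19, 19, 18, 18]
r9 m[X5→φ6] = [24, 20, 18, 22]
r9 m[X15→φ0] = [9, 8, 13, 8]
r9 m[X15→φ2] = [13, 11, 16, 13]
r9 m[X6→φ1] = [3, 9, 5, 9]
r9 m[X6→φ3] = [19, 16, 14, 16]
r9 m[X4→φ2] = [6, 11, 5, 11]
r9 m[X4→φ4] = [15, 21, 19, 24]
r9 m[X4→φ7] = [17, 18, 18, 19]
fixed point reached at round 9
b[X4] = ⊗ incoming = [19, 25, 21, 27]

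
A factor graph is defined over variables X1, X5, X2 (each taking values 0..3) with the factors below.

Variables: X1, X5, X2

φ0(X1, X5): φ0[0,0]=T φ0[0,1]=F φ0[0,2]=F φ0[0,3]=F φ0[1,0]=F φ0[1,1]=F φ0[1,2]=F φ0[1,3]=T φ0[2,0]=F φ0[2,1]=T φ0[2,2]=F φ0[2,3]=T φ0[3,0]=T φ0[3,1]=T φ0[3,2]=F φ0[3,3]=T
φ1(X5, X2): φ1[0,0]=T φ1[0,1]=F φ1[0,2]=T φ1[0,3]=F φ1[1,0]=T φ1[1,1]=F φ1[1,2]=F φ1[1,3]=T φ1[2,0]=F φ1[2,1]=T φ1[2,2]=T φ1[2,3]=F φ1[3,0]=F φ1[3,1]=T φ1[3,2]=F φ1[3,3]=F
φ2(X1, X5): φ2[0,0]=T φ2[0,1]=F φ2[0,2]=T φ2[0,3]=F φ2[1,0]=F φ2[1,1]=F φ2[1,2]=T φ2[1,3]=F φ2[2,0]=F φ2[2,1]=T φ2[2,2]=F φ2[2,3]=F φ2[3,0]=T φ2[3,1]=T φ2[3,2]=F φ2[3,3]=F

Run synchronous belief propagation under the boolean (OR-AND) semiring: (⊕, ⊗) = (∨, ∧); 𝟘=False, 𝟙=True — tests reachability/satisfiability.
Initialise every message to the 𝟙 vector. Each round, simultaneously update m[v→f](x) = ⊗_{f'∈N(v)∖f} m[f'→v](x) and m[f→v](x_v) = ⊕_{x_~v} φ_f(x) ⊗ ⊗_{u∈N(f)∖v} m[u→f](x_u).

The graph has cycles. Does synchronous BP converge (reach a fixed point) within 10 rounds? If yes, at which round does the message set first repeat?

init: all messages = 𝟙 over 4 values
r1 m[φ0→X1] = [T, T, T, T]
r1 m[φ0→X5] = [T, T, F, T]
r1 m[φ1→X5] = [T, T, T, T]
r1 m[φ1→X2] = [T, T, T, T]
r1 m[φ2→X1] = [T, T, T, T]
r1 m[φ2→X5] = [T, T, T, F]
r1 m[X1→φ0] = [T, T, T, T]
r1 m[X1→φ2] = [T, T, T, T]
r1 m[X5→φ0] = [T, T, T, T]
r1 m[X5→φ1] = [T, T, T, T]
r1 m[X5→φ2] = [T, T, T, T]
r1 m[X2→φ1] = [T, T, T, T]
r2 m[φ0→X1] = [T, T, T, T]
r2 m[φ0→X5] = [T, T, F, T]
r2 m[φ1→X5] = [T, T, T, T]
r2 m[φ1→X2] = [T, T, T, T]
r2 m[φ2→X1] = [T, T, T, T]
r2 m[φ2→X5] = [T, T, T, F]
r2 m[X1→φ0] = [T, T, T, T]
r2 m[X1→φ2] = [T, T, T, T]
r2 m[X5→φ0] = [T, T, T, F]
r2 m[X5→φ1] = [T, T, F, F]
r2 m[X5→φ2] = [T, T, F, T]
r2 m[X2→φ1] = [T, T, T, T]
r3 m[φ0→X1] = [T, F, T, T]
r3 m[φ0→X5] = [T, T, F, T]
r3 m[φ1→X5] = [T, T, T, T]
r3 m[φ1→X2] = [T, F, T, T]
r3 m[φ2→X1] = [T, F, T, T]
r3 m[φ2→X5] = [T, T, T, F]
r3 m[X1→φ0] = [T, T, T, T]
r3 m[X1→φ2] = [T, T, T, T]
r3 m[X5→φ0] = [T, T, T, F]
r3 m[X5→φ1] = [T, T, F, F]
r3 m[X5→φ2] = [T, T, F, T]
r3 m[X2→φ1] = [T, T, T, T]
r4 m[φ0→X1] = [T, F, T, T]
r4 m[φ0→X5] = [T, T, F, T]
r4 m[φ1→X5] = [T, T, T, T]
r4 m[φ1→X2] = [T, F, T, T]
r4 m[φ2→X1] = [T, F, T, T]
r4 m[φ2→X5] = [T, T, T, F]
r4 m[X1→φ0] = [T, F, T, T]
r4 m[X1→φ2] = [T, F, T, T]
r4 m[X5→φ0] = [T, T, T, F]
r4 m[X5→φ1] = [T, T, F, F]
r4 m[X5→φ2] = [T, T, F, T]
r4 m[X2→φ1] = [T, T, T, T]
r5 m[φ0→X1] = [T, F, T, T]
r5 m[φ0→X5] = [T, T, F, T]
r5 m[φ1→X5] = [T, T, T, T]
r5 m[φ1→X2] = [T, F, T, T]
r5 m[φ2→X1] = [T, F, T, T]
r5 m[φ2→X5] = [T, T, T, F]
r5 m[X1→φ0] = [T, F, T, T]
r5 m[X1→φ2] = [T, F, T, T]
r5 m[X5→φ0] = [T, T, T, F]
r5 m[X5→φ1] = [T, T, F, F]
r5 m[X5→φ2] = [T, T, F, T]
r5 m[X2→φ1] = [T, T, T, T]
fixed point reached at round 5
messages reach a fixed point at round 5

CONVERGED at round 5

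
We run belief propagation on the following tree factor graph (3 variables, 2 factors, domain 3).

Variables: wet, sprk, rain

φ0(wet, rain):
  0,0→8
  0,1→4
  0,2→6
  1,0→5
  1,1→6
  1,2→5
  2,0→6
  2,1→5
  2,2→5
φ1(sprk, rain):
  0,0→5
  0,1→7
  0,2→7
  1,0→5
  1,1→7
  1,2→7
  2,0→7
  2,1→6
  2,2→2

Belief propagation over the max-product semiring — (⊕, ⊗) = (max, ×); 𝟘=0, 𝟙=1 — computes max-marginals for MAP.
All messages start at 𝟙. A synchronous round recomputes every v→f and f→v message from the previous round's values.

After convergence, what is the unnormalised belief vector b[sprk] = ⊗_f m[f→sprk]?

init: all messages = 𝟙 over 3 values
r1 m[φ0→wet] = [8, 6, 6]
r1 m[φ0→rain] = [8, 6, 6]
r1 m[φ1→sprk] = [7, 7, 7]
r1 m[φ1→rain] = [7, 7, 7]
r1 m[wet→φ0] = [1, 1, 1]
r1 m[sprk→φ1] = [1, 1, 1]
r1 m[rain→φ0] = [1, 1, 1]
r1 m[rain→φ1] = [1, 1, 1]
r2 m[φ0→wet] = [8, 6, 6]
r2 m[φ0→rain] = [8, 6, 6]
r2 m[φ1→sprk] = [7, 7, 7]
r2 m[φ1→rain] = [7, 7, 7]
r2 m[wet→φ0] = [1, 1, 1]
r2 m[sprk→φ1] = [1, 1, 1]
r2 m[rain→φ0] = [7, 7, 7]
r2 m[rain→φ1] = [8, 6, 6]
r3 m[φ0→wet] = [56, 42, 42]
r3 m[φ0→rain] = [8, 6, 6]
r3 m[φ1→sprk] = [42, 42, 56]
r3 m[φ1→rain] = [7, 7, 7]
r3 m[wet→φ0] = [1, 1, 1]
r3 m[sprk→φ1] = [1, 1, 1]
r3 m[rain→φ0] = [7, 7, 7]
r3 m[rain→φ1] = [8, 6, 6]
r4 m[φ0→wet] = [56, 42, 42]
r4 m[φ0→rain] = [8, 6, 6]
r4 m[φ1→sprk] = [42, 42, 56]
r4 m[φ1→rain] = [7, 7, 7]
r4 m[wet→φ0] = [1, 1, 1]
r4 m[sprk→φ1] = [1, 1, 1]
r4 m[rain→φ0] = [7, 7, 7]
r4 m[rain→φ1] = [8, 6, 6]
fixed point reached at round 4
b[sprk] = ⊗ incoming = [42, 42, 56]

b[sprk] = [42, 42, 56]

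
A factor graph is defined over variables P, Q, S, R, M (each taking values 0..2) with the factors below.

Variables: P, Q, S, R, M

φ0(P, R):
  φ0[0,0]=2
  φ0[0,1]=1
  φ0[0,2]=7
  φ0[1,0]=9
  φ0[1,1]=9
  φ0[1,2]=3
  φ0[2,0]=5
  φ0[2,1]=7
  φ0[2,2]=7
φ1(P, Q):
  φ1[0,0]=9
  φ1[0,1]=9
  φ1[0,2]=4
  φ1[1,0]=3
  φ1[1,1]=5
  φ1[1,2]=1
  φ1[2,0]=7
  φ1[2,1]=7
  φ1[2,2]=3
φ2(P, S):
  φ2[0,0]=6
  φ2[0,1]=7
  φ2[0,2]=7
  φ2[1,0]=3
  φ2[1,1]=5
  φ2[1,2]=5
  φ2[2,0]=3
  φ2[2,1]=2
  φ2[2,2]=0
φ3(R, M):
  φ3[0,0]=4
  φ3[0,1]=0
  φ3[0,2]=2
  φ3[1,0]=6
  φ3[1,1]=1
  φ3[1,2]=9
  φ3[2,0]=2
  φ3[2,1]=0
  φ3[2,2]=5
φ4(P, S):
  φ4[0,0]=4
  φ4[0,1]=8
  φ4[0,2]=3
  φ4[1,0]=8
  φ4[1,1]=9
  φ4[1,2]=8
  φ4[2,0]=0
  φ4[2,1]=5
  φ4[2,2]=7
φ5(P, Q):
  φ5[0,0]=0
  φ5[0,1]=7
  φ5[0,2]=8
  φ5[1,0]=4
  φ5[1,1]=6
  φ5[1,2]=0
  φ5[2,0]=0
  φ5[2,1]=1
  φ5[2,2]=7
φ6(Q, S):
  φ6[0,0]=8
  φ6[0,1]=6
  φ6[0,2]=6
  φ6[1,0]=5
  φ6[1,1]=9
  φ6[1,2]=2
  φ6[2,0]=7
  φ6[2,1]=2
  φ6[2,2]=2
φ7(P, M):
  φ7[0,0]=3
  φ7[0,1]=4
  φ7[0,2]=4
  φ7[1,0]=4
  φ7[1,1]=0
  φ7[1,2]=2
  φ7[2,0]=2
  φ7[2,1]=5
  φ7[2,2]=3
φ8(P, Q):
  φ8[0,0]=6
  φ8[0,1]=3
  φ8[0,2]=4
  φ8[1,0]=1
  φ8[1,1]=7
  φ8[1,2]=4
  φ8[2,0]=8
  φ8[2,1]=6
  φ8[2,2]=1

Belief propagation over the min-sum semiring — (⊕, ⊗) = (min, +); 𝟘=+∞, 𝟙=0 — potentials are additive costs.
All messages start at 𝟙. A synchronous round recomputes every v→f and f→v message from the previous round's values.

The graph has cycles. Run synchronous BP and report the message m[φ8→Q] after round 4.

message @ round 4 = [16, 16, 11]

init: all messages = 𝟙 over 3 values
r1 m[φ0→P] = [1, 3, 5]
r1 m[φ0→R] = [2, 1, 3]
r1 m[φ1→P] = [4, 1, 3]
r1 m[φ1→Q] = [3, 5, 1]
r1 m[φ2→P] = [6, 3, 0]
r1 m[φ2→S] = [3, 2, 0]
r1 m[φ3→R] = [0, 1, 0]
r1 m[φ3→M] = [2, 0, 2]
r1 m[φ4→P] = [3, 8, 0]
r1 m[φ4→S] = [0, 5, 3]
r1 m[φ5→P] = [0, 0, 0]
r1 m[φ5→Q] = [0, 1, 0]
r1 m[φ6→Q] = [6, 2, 2]
r1 m[φ6→S] = [5, 2, 2]
r1 m[φ7→P] = [3, 0, 2]
r1 m[φ7→M] = [2, 0, 2]
r1 m[φ8→P] = [3, 1, 1]
r1 m[φ8→Q] = [1, 3, 1]
r1 m[P→φ0] = [0, 0, 0]
r1 m[P→φ1] = [0, 0, 0]
r1 m[P→φ2] = [0, 0, 0]
r1 m[P→φ4] = [0, 0, 0]
r1 m[P→φ5] = [0, 0, 0]
r1 m[P→φ7] = [0, 0, 0]
r1 m[P→φ8] = [0, 0, 0]
r1 m[Q→φ1] = [0, 0, 0]
r1 m[Q→φ5] = [0, 0, 0]
r1 m[Q→φ6] = [0, 0, 0]
r1 m[Q→φ8] = [0, 0, 0]
r1 m[S→φ2] = [0, 0, 0]
r1 m[S→φ4] = [0, 0, 0]
r1 m[S→φ6] = [0, 0, 0]
r1 m[R→φ0] = [0, 0, 0]
r1 m[R→φ3] = [0, 0, 0]
r1 m[M→φ3] = [0, 0, 0]
r1 m[M→φ7] = [0, 0, 0]
r2 m[φ0→P] = [1, 3, 5]
r2 m[φ0→R] = [2, 1, 3]
r2 m[φ1→P] = [4, 1, 3]
r2 m[φ1→Q] = [3, 5, 1]
r2 m[φ2→P] = [6, 3, 0]
r2 m[φ2→S] = [3, 2, 0]
r2 m[φ3→R] = [0, 1, 0]
r2 m[φ3→M] = [2, 0, 2]
r2 m[φ4→P] = [3, 8, 0]
r2 m[φ4→S] = [0, 5, 3]
r2 m[φ5→P] = [0, 0, 0]
r2 m[φ5→Q] = [0, 1, 0]
r2 m[φ6→Q] = [6, 2, 2]
r2 m[φ6→S] = [5, 2, 2]
r2 m[φ7→P] = [3, 0, 2]
r2 m[φ7→M] = [2, 0, 2]
r2 m[φ8→P] = [3, 1, 1]
r2 m[φ8→Q] = [1, 3, 1]
r2 m[P→φ0] = [19, 13, 6]
r2 m[P→φ1] = [16, 15, 8]
r2 m[P→φ2] = [14, 13, 11]
r2 m[P→φ4] = [17, 8, 11]
r2 m[P→φ5] = [20, 16, 11]
r2 m[P→φ7] = [17, 16, 9]
r2 m[P→φ8] = [17, 15, 10]
r2 m[Q→φ1] = [7, 6, 3]
r2 m[Q→φ5] = [10, 10, 4]
r2 m[Q→φ6] = [4, 9, 2]
r2 m[Q→φ8] = [9, 8, 3]
r2 m[S→φ2] = [5, 7, 5]
r2 m[S→φ4] = [8, 4, 2]
r2 m[S→φ6] = [3, 7, 3]
r2 m[R→φ0] = [0, 1, 0]
r2 m[R→φ3] = [2, 1, 3]
r2 m[M→φ3] = [2, 0, 2]
r2 m[M→φ7] = [2, 0, 2]
r3 m[φ0→P] = [2, 3, 5]
r3 m[φ0→R] = [11, 13, 13]
r3 m[φ1→P] = [7, 4, 6]
r3 m[φ1→Q] = [15, 15, 11]
r3 m[φ2→P] = [11, 8, 5]
r3 m[φ2→S] = [14, 13, 11]
r3 m[φ3→R] = [0, 1, 0]
r3 m[φ3→M] = [5, 2, 4]
r3 m[φ4→P] = [5, 10, 8]
r3 m[φ4→S] = [11, 16, 16]
r3 m[φ5→P] = [10, 4, 10]
r3 m[φ5→Q] = [11, 12, 16]
r3 m[φ6→Q] = [9, 5, 5]
r3 m[φ6→S] = [9, 4, 4]
r3 m[φ7→P] = [4, 0, 4]
r3 m[φ7→M] = [11, 14, 12]
r3 m[φ8→P] = [7, 7, 4]
r3 m[φ8→Q] = [16, 16, 11]
r3 m[P→φ0] = [19, 13, 6]
r3 m[P→φ1] = [16, 15, 8]
r3 m[P→φ2] = [14, 13, 11]
r3 m[P→φ4] = [17, 8, 11]
r3 m[P→φ5] = [20, 16, 11]
r3 m[P→φ7] = [17, 16, 9]
r3 m[P→φ8] = [17, 15, 10]
r3 m[Q→φ1] = [7, 6, 3]
r3 m[Q→φ5] = [10, 10, 4]
r3 m[Q→φ6] = [4, 9, 2]
r3 m[Q→φ8] = [9, 8, 3]
r3 m[S→φ2] = [5, 7, 5]
r3 m[S→φ4] = [8, 4, 2]
r3 m[S→φ6] = [3, 7, 3]
r3 m[R→φ0] = [0, 1, 0]
r3 m[R→φ3] = [2, 1, 3]
r3 m[M→φ3] = [2, 0, 2]
r3 m[M→φ7] = [2, 0, 2]
r4 m[φ0→P] = [2, 3, 5]
r4 m[φ0→R] = [11, 13, 13]
r4 m[φ1→P] = [7, 4, 6]
r4 m[φ1→Q] = [15, 15, 11]
r4 m[φ2→P] = [11, 8, 5]
r4 m[φ2→S] = [14, 13, 11]
r4 m[φ3→R] = [0, 1, 0]
r4 m[φ3→M] = [5, 2, 4]
r4 m[φ4→P] = [5, 10, 8]
r4 m[φ4→S] = [11, 16, 16]
r4 m[φ5→P] = [10, 4, 10]
r4 m[φ5→Q] = [11, 12, 16]
r4 m[φ6→Q] = [9, 5, 5]
r4 m[φ6→S] = [9, 4, 4]
r4 m[φ7→P] = [4, 0, 4]
r4 m[φ7→M] = [11, 14, 12]
r4 m[φ8→P] = [7, 7, 4]
r4 m[φ8→Q] = [16, 16, 11]
r4 m[P→φ0] = [44, 33, 37]
r4 m[P→φ1] = [39, 32, 36]
r4 m[P→φ2] = [35, 28, 37]
r4 m[P→φ4] = [41, 26, 34]
r4 m[P→φ5] = [36, 32, 32]
r4 m[P→φ7] = [42, 36, 38]
r4 m[P→φ8] = [39, 29, 38]
r4 m[Q→φ1] = [36, 33, 32]
r4 m[Q→φ5] = [40, 36, 27]
r4 m[Q→φ6] = [42, 43, 38]
r4 m[Q→φ8] = [35, 32, 32]
r4 m[S→φ2] = [20, 20, 20]
r4 m[S→φ4] = [23, 17, 15]
r4 m[S→φ6] = [25, 29, 27]
r4 m[R→φ0] = [0, 1, 0]
r4 m[R→φ3] = [11, 13, 13]
r4 m[M→φ3] = [11, 14, 12]
r4 m[M→φ7] = [5, 2, 4]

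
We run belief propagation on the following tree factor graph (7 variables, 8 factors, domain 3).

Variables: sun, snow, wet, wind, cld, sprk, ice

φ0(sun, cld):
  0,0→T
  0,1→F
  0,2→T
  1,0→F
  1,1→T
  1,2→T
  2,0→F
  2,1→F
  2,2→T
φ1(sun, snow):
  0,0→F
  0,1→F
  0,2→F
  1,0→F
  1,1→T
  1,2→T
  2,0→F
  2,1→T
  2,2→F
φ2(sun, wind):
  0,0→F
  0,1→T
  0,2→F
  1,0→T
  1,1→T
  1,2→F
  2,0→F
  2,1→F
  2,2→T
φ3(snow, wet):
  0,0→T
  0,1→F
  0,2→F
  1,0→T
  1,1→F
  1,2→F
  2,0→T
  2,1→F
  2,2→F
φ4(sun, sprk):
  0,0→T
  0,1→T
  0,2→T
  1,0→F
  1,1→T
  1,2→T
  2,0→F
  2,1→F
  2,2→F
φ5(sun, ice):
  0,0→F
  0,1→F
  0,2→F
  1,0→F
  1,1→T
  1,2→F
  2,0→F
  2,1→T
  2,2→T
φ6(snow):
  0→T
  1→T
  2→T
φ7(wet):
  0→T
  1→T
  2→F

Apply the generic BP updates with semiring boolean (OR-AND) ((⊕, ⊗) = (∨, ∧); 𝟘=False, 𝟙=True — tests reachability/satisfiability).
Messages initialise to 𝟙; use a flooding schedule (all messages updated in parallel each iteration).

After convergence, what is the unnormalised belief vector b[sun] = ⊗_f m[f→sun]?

b[sun] = [F, T, F]

init: all messages = 𝟙 over 3 values
r1 m[φ0→sun] = [T, T, T]
r1 m[φ0→cld] = [T, T, T]
r1 m[φ1→sun] = [F, T, T]
r1 m[φ1→snow] = [F, T, T]
r1 m[φ2→sun] = [T, T, T]
r1 m[φ2→wind] = [T, T, T]
r1 m[φ3→snow] = [T, T, T]
r1 m[φ3→wet] = [T, F, F]
r1 m[φ4→sun] = [T, T, F]
r1 m[φ4→sprk] = [T, T, T]
r1 m[φ5→sun] = [F, T, T]
r1 m[φ5→ice] = [F, T, T]
r1 m[φ6→snow] = [T, T, T]
r1 m[φ7→wet] = [T, T, F]
r1 m[sun→φ0] = [T, T, T]
r1 m[sun→φ1] = [T, T, T]
r1 m[sun→φ2] = [T, T, T]
r1 m[sun→φ4] = [T, T, T]
r1 m[sun→φ5] = [T, T, T]
r1 m[snow→φ1] = [T, T, T]
r1 m[snow→φ3] = [T, T, T]
r1 m[snow→φ6] = [T, T, T]
r1 m[wet→φ3] = [T, T, T]
r1 m[wet→φ7] = [T, T, T]
r1 m[wind→φ2] = [T, T, T]
r1 m[cld→φ0] = [T, T, T]
r1 m[sprk→φ4] = [T, T, T]
r1 m[ice→φ5] = [T, T, T]
r2 m[φ0→sun] = [T, T, T]
r2 m[φ0→cld] = [T, T, T]
r2 m[φ1→sun] = [F, T, T]
r2 m[φ1→snow] = [F, T, T]
r2 m[φ2→sun] = [T, T, T]
r2 m[φ2→wind] = [T, T, T]
r2 m[φ3→snow] = [T, T, T]
r2 m[φ3→wet] = [T, F, F]
r2 m[φ4→sun] = [T, T, F]
r2 m[φ4→sprk] = [T, T, T]
r2 m[φ5→sun] = [F, T, T]
r2 m[φ5→ice] = [F, T, T]
r2 m[φ6→snow] = [T, T, T]
r2 m[φ7→wet] = [T, T, F]
r2 m[sun→φ0] = [F, T, F]
r2 m[sun→φ1] = [F, T, F]
r2 m[sun→φ2] = [F, T, F]
r2 m[sun→φ4] = [F, T, T]
r2 m[sun→φ5] = [F, T, F]
r2 m[snow→φ1] = [T, T, T]
r2 m[snow→φ3] = [F, T, T]
r2 m[snow→φ6] = [F, T, T]
r2 m[wet→φ3] = [T, T, F]
r2 m[wet→φ7] = [T, F, F]
r2 m[wind→φ2] = [T, T, T]
r2 m[cld→φ0] = [T, T, T]
r2 m[sprk→φ4] = [T, T, T]
r2 m[ice→φ5] = [T, T, T]
r3 m[φ0→sun] = [T, T, T]
r3 m[φ0→cld] = [F, T, T]
r3 m[φ1→sun] = [F, T, T]
r3 m[φ1→snow] = [F, T, T]
r3 m[φ2→sun] = [T, T, T]
r3 m[φ2→wind] = [T, T, F]
r3 m[φ3→snow] = [T, T, T]
r3 m[φ3→wet] = [T, F, F]
r3 m[φ4→sun] = [T, T, F]
r3 m[φ4→sprk] = [F, T, T]
r3 m[φ5→sun] = [F, T, T]
r3 m[φ5→ice] = [F, T, F]
r3 m[φ6→snow] = [T, T, T]
r3 m[φ7→wet] = [T, T, F]
r3 m[sun→φ0] = [F, T, F]
r3 m[sun→φ1] = [F, T, F]
r3 m[sun→φ2] = [F, T, F]
r3 m[sun→φ4] = [F, T, T]
r3 m[sun→φ5] = [F, T, F]
r3 m[snow→φ1] = [T, T, T]
r3 m[snow→φ3] = [F, T, T]
r3 m[snow→φ6] = [F, T, T]
r3 m[wet→φ3] = [T, T, F]
r3 m[wet→φ7] = [T, F, F]
r3 m[wind→φ2] = [T, T, T]
r3 m[cld→φ0] = [T, T, T]
r3 m[sprk→φ4] = [T, T, T]
r3 m[ice→φ5] = [T, T, T]
r4 m[φ0→sun] = [T, T, T]
r4 m[φ0→cld] = [F, T, T]
r4 m[φ1→sun] = [F, T, T]
r4 m[φ1→snow] = [F, T, T]
r4 m[φ2→sun] = [T, T, T]
r4 m[φ2→wind] = [T, T, F]
r4 m[φ3→snow] = [T, T, T]
r4 m[φ3→wet] = [T, F, F]
r4 m[φ4→sun] = [T, T, F]
r4 m[φ4→sprk] = [F, T, T]
r4 m[φ5→sun] = [F, T, T]
r4 m[φ5→ice] = [F, T, F]
r4 m[φ6→snow] = [T, T, T]
r4 m[φ7→wet] = [T, T, F]
r4 m[sun→φ0] = [F, T, F]
r4 m[sun→φ1] = [F, T, F]
r4 m[sun→φ2] = [F, T, F]
r4 m[sun→φ4] = [F, T, T]
r4 m[sun→φ5] = [F, T, F]
r4 m[snow→φ1] = [T, T, T]
r4 m[snow→φ3] = [F, T, T]
r4 m[snow→φ6] = [F, T, T]
r4 m[wet→φ3] = [T, T, F]
r4 m[wet→φ7] = [T, F, F]
r4 m[wind→φ2] = [T, T, T]
r4 m[cld→φ0] = [T, T, T]
r4 m[sprk→φ4] = [T, T, T]
r4 m[ice→φ5] = [T, T, T]
fixed point reached at round 4
b[sun] = ⊗ incoming = [F, T, F]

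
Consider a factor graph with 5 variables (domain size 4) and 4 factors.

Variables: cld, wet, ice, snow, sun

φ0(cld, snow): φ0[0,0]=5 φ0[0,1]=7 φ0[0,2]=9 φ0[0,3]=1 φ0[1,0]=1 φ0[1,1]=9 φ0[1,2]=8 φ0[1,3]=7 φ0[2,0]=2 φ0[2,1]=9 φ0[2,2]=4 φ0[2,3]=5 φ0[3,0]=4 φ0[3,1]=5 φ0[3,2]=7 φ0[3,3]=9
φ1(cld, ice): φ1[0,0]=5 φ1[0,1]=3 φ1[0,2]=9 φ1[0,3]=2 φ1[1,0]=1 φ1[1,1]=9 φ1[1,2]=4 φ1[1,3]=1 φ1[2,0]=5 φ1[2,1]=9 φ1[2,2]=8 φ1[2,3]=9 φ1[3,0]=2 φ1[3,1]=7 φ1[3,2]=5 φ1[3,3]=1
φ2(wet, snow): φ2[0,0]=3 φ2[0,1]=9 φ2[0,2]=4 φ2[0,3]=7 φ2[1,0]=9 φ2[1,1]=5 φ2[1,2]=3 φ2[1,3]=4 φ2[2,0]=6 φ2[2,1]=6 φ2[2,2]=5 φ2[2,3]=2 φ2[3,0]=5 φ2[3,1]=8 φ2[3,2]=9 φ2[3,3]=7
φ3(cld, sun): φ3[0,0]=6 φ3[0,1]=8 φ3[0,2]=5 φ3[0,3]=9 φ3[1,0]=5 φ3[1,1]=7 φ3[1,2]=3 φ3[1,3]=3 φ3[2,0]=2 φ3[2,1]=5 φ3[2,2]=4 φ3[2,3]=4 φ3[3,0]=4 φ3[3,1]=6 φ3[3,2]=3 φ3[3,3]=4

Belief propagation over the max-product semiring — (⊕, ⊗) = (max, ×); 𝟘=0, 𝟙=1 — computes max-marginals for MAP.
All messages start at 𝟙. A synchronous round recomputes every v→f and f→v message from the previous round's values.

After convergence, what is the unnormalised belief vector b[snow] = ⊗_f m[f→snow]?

b[snow] = [3645, 5103, 6561, 3087]

init: all messages = 𝟙 over 4 values
r1 m[φ0→cld] = [9, 9, 9, 9]
r1 m[φ0→snow] = [5, 9, 9, 9]
r1 m[φ1→cld] = [9, 9, 9, 7]
r1 m[φ1→ice] = [5, 9, 9, 9]
r1 m[φ2→wet] = [9, 9, 6, 9]
r1 m[φ2→snow] = [9, 9, 9, 7]
r1 m[φ3→cld] = [9, 7, 5, 6]
r1 m[φ3→sun] = [6, 8, 5, 9]
r1 m[cld→φ0] = [1, 1, 1, 1]
r1 m[cld→φ1] = [1, 1, 1, 1]
r1 m[cld→φ3] = [1, 1, 1, 1]
r1 m[wet→φ2] = [1, 1, 1, 1]
r1 m[ice→φ1] = [1, 1, 1, 1]
r1 m[snow→φ0] = [1, 1, 1, 1]
r1 m[snow→φ2] = [1, 1, 1, 1]
r1 m[sun→φ3] = [1, 1, 1, 1]
r2 m[φ0→cld] = [9, 9, 9, 9]
r2 m[φ0→snow] = [5, 9, 9, 9]
r2 m[φ1→cld] = [9, 9, 9, 7]
r2 m[φ1→ice] = [5, 9, 9, 9]
r2 m[φ2→wet] = [9, 9, 6, 9]
r2 m[φ2→snow] = [9, 9, 9, 7]
r2 m[φ3→cld] = [9, 7, 5, 6]
r2 m[φ3→sun] = [6, 8, 5, 9]
r2 m[cld→φ0] = [81, 63, 45, 42]
r2 m[cld→φ1] = [81, 63, 45, 54]
r2 m[cld→φ3] = [81, 81, 81, 63]
r2 m[wet→φ2] = [1, 1, 1, 1]
r2 m[ice→φ1] = [1, 1, 1, 1]
r2 m[snow→φ0] = [9, 9, 9, 7]
r2 m[snow→φ2] = [5, 9, 9, 9]
r2 m[sun→φ3] = [1, 1, 1, 1]
r3 m[φ0→cld] = [81, 81, 81, 63]
r3 m[φ0→snow] = [405, 567, 729, 441]
r3 m[φ1→cld] = [9, 9, 9, 7]
r3 m[φ1→ice] = [405, 567, 729, 405]
r3 m[φ2→wet] = [81, 45, 54, 81]
r3 m[φ2→snow] = [9, 9, 9, 7]
r3 m[φ3→cld] = [9, 7, 5, 6]
r3 m[φ3→sun] = [486, 648, 405, 729]
r3 m[cld→φ0] = [81, 63, 45, 42]
r3 m[cld→φ1] = [81, 63, 45, 54]
r3 m[cld→φ3] = [81, 81, 81, 63]
r3 m[wet→φ2] = [1, 1, 1, 1]
r3 m[ice→φ1] = [1, 1, 1, 1]
r3 m[snow→φ0] = [9, 9, 9, 7]
r3 m[snow→φ2] = [5, 9, 9, 9]
r3 m[sun→φ3] = [1, 1, 1, 1]
r4 m[φ0→cld] = [81, 81, 81, 63]
r4 m[φ0→snow] = [405, 567, 729, 441]
r4 m[φ1→cld] = [9, 9, 9, 7]
r4 m[φ1→ice] = [405, 567, 729, 405]
r4 m[φ2→wet] = [81, 45, 54, 81]
r4 m[φ2→snow] = [9, 9, 9, 7]
r4 m[φ3→cld] = [9, 7, 5, 6]
r4 m[φ3→sun] = [486, 648, 405, 729]
r4 m[cld→φ0] = [81, 63, 45, 42]
r4 m[cld→φ1] = [729, 567, 405, 378]
r4 m[cld→φ3] = [729, 729, 729, 441]
r4 m[wet→φ2] = [1, 1, 1, 1]
r4 m[ice→φ1] = [1, 1, 1, 1]
r4 m[snow→φ0] = [9, 9, 9, 7]
r4 m[snow→φ2] = [405, 567, 729, 441]
r4 m[sun→φ3] = [1, 1, 1, 1]
r5 m[φ0→cld] = [81, 81, 81, 63]
r5 m[φ0→snow] = [405, 567, 729, 441]
r5 m[φ1→cld] = [9, 9, 9, 7]
r5 m[φ1→ice] = [3645, 5103, 6561, 3645]
r5 m[φ2→wet] = [5103, 3645, 3645, 6561]
r5 m[φ2→snow] = [9, 9, 9, 7]
r5 m[φ3→cld] = [9, 7, 5, 6]
r5 m[φ3→sun] = [4374, 5832, 3645, 6561]
r5 m[cld→φ0] = [81, 63, 45, 42]
r5 m[cld→φ1] = [729, 567, 405, 378]
r5 m[cld→φ3] = [729, 729, 729, 441]
r5 m[wet→φ2] = [1, 1, 1, 1]
r5 m[ice→φ1] = [1, 1, 1, 1]
r5 m[snow→φ0] = [9, 9, 9, 7]
r5 m[snow→φ2] = [405, 567, 729, 441]
r5 m[sun→φ3] = [1, 1, 1, 1]
r6 m[φ0→cld] = [81, 81, 81, 63]
r6 m[φ0→snow] = [405, 567, 729, 441]
r6 m[φ1→cld] = [9, 9, 9, 7]
r6 m[φ1→ice] = [3645, 5103, 6561, 3645]
r6 m[φ2→wet] = [5103, 3645, 3645, 6561]
r6 m[φ2→snow] = [9, 9, 9, 7]
r6 m[φ3→cld] = [9, 7, 5, 6]
r6 m[φ3→sun] = [4374, 5832, 3645, 6561]
r6 m[cld→φ0] = [81, 63, 45, 42]
r6 m[cld→φ1] = [729, 567, 405, 378]
r6 m[cld→φ3] = [729, 729, 729, 441]
r6 m[wet→φ2] = [1, 1, 1, 1]
r6 m[ice→φ1] = [1, 1, 1, 1]
r6 m[snow→φ0] = [9, 9, 9, 7]
r6 m[snow→φ2] = [405, 567, 729, 441]
r6 m[sun→φ3] = [1, 1, 1, 1]
fixed point reached at round 6
b[snow] = ⊗ incoming = [3645, 5103, 6561, 3087]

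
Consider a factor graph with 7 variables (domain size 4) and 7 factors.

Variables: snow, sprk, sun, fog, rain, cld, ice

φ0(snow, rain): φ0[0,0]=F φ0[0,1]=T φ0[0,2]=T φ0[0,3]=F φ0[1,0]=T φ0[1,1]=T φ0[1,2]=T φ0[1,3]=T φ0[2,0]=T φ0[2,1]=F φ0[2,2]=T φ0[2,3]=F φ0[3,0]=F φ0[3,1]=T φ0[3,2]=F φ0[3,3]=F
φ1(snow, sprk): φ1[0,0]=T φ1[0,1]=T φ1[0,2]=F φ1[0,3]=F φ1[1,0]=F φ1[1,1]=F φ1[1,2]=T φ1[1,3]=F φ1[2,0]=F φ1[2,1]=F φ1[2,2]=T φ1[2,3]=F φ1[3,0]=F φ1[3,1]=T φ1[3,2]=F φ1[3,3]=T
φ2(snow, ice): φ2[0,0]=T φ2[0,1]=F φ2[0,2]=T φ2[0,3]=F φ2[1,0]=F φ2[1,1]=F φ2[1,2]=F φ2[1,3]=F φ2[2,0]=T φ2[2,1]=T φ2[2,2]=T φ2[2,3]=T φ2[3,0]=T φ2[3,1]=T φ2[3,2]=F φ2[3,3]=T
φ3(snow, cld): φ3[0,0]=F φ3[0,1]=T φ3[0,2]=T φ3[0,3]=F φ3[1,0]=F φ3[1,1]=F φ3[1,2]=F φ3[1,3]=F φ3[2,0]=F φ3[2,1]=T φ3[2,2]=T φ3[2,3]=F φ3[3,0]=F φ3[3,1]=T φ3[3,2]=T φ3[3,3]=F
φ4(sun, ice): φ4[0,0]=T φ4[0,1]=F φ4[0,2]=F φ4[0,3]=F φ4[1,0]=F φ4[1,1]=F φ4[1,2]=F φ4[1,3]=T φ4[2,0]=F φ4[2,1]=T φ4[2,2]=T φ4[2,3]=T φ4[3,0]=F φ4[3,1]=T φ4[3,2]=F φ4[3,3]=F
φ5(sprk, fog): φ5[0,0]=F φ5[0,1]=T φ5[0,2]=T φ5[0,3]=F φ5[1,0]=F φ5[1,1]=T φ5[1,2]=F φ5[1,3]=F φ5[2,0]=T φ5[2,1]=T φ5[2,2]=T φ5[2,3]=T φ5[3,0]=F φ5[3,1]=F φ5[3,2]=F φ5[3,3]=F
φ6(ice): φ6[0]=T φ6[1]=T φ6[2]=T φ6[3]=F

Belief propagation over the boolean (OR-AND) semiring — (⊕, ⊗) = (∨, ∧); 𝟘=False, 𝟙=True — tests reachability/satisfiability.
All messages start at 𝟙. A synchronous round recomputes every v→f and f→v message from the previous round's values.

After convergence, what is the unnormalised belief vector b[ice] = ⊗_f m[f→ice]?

init: all messages = 𝟙 over 4 values
r1 m[φ0→snow] = [T, T, T, T]
r1 m[φ0→rain] = [T, T, T, T]
r1 m[φ1→snow] = [T, T, T, T]
r1 m[φ1→sprk] = [T, T, T, T]
r1 m[φ2→snow] = [T, F, T, T]
r1 m[φ2→ice] = [T, T, T, T]
r1 m[φ3→snow] = [T, F, T, T]
r1 m[φ3→cld] = [F, T, T, F]
r1 m[φ4→sun] = [T, T, T, T]
r1 m[φ4→ice] = [T, T, T, T]
r1 m[φ5→sprk] = [T, T, T, F]
r1 m[φ5→fog] = [T, T, T, T]
r1 m[φ6→ice] = [T, T, T, F]
r1 m[snow→φ0] = [T, T, T, T]
r1 m[snow→φ1] = [T, T, T, T]
r1 m[snow→φ2] = [T, T, T, T]
r1 m[snow→φ3] = [T, T, T, T]
r1 m[sprk→φ1] = [T, T, T, T]
r1 m[sprk→φ5] = [T, T, T, T]
r1 m[sun→φ4] = [T, T, T, T]
r1 m[fog→φ5] = [T, T, T, T]
r1 m[rain→φ0] = [T, T, T, T]
r1 m[cld→φ3] = [T, T, T, T]
r1 m[ice→φ2] = [T, T, T, T]
r1 m[ice→φ4] = [T, T, T, T]
r1 m[ice→φ6] = [T, T, T, T]
r2 m[φ0→snow] = [T, T, T, T]
r2 m[φ0→rain] = [T, T, T, T]
r2 m[φ1→snow] = [T, T, T, T]
r2 m[φ1→sprk] = [T, T, T, T]
r2 m[φ2→snow] = [T, F, T, T]
r2 m[φ2→ice] = [T, T, T, T]
r2 m[φ3→snow] = [T, F, T, T]
r2 m[φ3→cld] = [F, T, T, F]
r2 m[φ4→sun] = [T, T, T, T]
r2 m[φ4→ice] = [T, T, T, T]
r2 m[φ5→sprk] = [T, T, T, F]
r2 m[φ5→fog] = [T, T, T, T]
r2 m[φ6→ice] = [T, T, T, F]
r2 m[snow→φ0] = [T, F, T, T]
r2 m[snow→φ1] = [T, F, T, T]
r2 m[snow→φ2] = [T, F, T, T]
r2 m[snow→φ3] = [T, F, T, T]
r2 m[sprk→φ1] = [T, T, T, F]
r2 m[sprk→φ5] = [T, T, T, T]
r2 m[sun→φ4] = [T, T, T, T]
r2 m[fog→φ5] = [T, T, T, T]
r2 m[rain→φ0] = [T, T, T, T]
r2 m[cld→φ3] = [T, T, T, T]
r2 m[ice→φ2] = [T, T, T, F]
r2 m[ice→φ4] = [T, T, T, F]
r2 m[ice→φ6] = [T, T, T, T]
r3 m[φ0→snow] = [T, T, T, T]
r3 m[φ0→rain] = [T, T, T, F]
r3 m[φ1→snow] = [T, T, T, T]
r3 m[φ1→sprk] = [T, T, T, T]
r3 m[φ2→snow] = [T, F, T, T]
r3 m[φ2→ice] = [T, T, T, T]
r3 m[φ3→snow] = [T, F, T, T]
r3 m[φ3→cld] = [F, T, T, F]
r3 m[φ4→sun] = [T, F, T, T]
r3 m[φ4→ice] = [T, T, T, T]
r3 m[φ5→sprk] = [T, T, T, F]
r3 m[φ5→fog] = [T, T, T, T]
r3 m[φ6→ice] = [T, T, T, F]
r3 m[snow→φ0] = [T, F, T, T]
r3 m[snow→φ1] = [T, F, T, T]
r3 m[snow→φ2] = [T, F, T, T]
r3 m[snow→φ3] = [T, F, T, T]
r3 m[sprk→φ1] = [T, T, T, F]
r3 m[sprk→φ5] = [T, T, T, T]
r3 m[sun→φ4] = [T, T, T, T]
r3 m[fog→φ5] = [T, T, T, T]
r3 m[rain→φ0] = [T, T, T, T]
r3 m[cld→φ3] = [T, T, T, T]
r3 m[ice→φ2] = [T, T, T, F]
r3 m[ice→φ4] = [T, T, T, F]
r3 m[ice→φ6] = [T, T, T, T]
r4 m[φ0→snow] = [T, T, T, T]
r4 m[φ0→rain] = [T, T, T, F]
r4 m[φ1→snow] = [T, T, T, T]
r4 m[φ1→sprk] = [T, T, T, T]
r4 m[φ2→snow] = [T, F, T, T]
r4 m[φ2→ice] = [T, T, T, T]
r4 m[φ3→snow] = [T, F, T, T]
r4 m[φ3→cld] = [F, T, T, F]
r4 m[φ4→sun] = [T, F, T, T]
r4 m[φ4→ice] = [T, T, T, T]
r4 m[φ5→sprk] = [T, T, T, F]
r4 m[φ5→fog] = [T, T, T, T]
r4 m[φ6→ice] = [T, T, T, F]
r4 m[snow→φ0] = [T, F, T, T]
r4 m[snow→φ1] = [T, F, T, T]
r4 m[snow→φ2] = [T, F, T, T]
r4 m[snow→φ3] = [T, F, T, T]
r4 m[sprk→φ1] = [T, T, T, F]
r4 m[sprk→φ5] = [T, T, T, T]
r4 m[sun→φ4] = [T, T, T, T]
r4 m[fog→φ5] = [T, T, T, T]
r4 m[rain→φ0] = [T, T, T, T]
r4 m[cld→φ3] = [T, T, T, T]
r4 m[ice→φ2] = [T, T, T, F]
r4 m[ice→φ4] = [T, T, T, F]
r4 m[ice→φ6] = [T, T, T, T]
fixed point reached at round 4
b[ice] = ⊗ incoming = [T, T, T, F]

b[ice] = [T, T, T, F]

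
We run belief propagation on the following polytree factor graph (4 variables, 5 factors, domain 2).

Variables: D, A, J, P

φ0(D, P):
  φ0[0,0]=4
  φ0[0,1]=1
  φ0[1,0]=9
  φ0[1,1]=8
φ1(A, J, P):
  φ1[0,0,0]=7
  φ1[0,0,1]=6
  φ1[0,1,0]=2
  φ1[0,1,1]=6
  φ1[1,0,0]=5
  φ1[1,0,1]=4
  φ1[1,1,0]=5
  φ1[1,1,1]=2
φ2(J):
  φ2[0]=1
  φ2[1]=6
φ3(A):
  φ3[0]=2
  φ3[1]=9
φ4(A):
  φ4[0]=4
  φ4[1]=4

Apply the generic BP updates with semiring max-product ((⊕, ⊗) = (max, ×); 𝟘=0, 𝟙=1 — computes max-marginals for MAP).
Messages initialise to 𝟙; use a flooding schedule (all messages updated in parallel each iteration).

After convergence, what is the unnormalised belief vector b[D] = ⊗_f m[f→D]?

b[D] = [4320, 9720]

init: all messages = 𝟙 over 2 values
r1 m[φ0→D] = [4, 9]
r1 m[φ0→P] = [9, 8]
r1 m[φ1→A] = [7, 5]
r1 m[φ1→J] = [7, 6]
r1 m[φ1→P] = [7, 6]
r1 m[φ2→J] = [1, 6]
r1 m[φ3→A] = [2, 9]
r1 m[φ4→A] = [4, 4]
r1 m[D→φ0] = [1, 1]
r1 m[A→φ1] = [1, 1]
r1 m[A→φ3] = [1, 1]
r1 m[A→φ4] = [1, 1]
r1 m[J→φ1] = [1, 1]
r1 m[J→φ2] = [1, 1]
r1 m[P→φ0] = [1, 1]
r1 m[P→φ1] = [1, 1]
r2 m[φ0→D] = [4, 9]
r2 m[φ0→P] = [9, 8]
r2 m[φ1→A] = [7, 5]
r2 m[φ1→J] = [7, 6]
r2 m[φ1→P] = [7, 6]
r2 m[φ2→J] = [1, 6]
r2 m[φ3→A] = [2, 9]
r2 m[φ4→A] = [4, 4]
r2 m[D→φ0] = [1, 1]
r2 m[A→φ1] = [8, 36]
r2 m[A→φ3] = [28, 20]
r2 m[A→φ4] = [14, 45]
r2 m[J→φ1] = [1, 6]
r2 m[J→φ2] = [7, 6]
r2 m[P→φ0] = [7, 6]
r2 m[P→φ1] = [9, 8]
r3 m[φ0→D] = [28, 63]
r3 m[φ0→P] = [9, 8]
r3 m[φ1→A] = [288, 270]
r3 m[φ1→J] = [1620, 1620]
r3 m[φ1→P] = [1080, 432]
r3 m[φ2→J] = [1, 6]
r3 m[φ3→A] = [2, 9]
r3 m[φ4→A] = [4, 4]
r3 m[D→φ0] = [1, 1]
r3 m[A→φ1] = [8, 36]
r3 m[A→φ3] = [28, 20]
r3 m[A→φ4] = [14, 45]
r3 m[J→φ1] = [1, 6]
r3 m[J→φ2] = [7, 6]
r3 m[P→φ0] = [7, 6]
r3 m[P→φ1] = [9, 8]
r4 m[φ0→D] = [28, 63]
r4 m[φ0→P] = [9, 8]
r4 m[φ1→A] = [288, 270]
r4 m[φ1→J] = [1620, 1620]
r4 m[φ1→P] = [1080, 432]
r4 m[φ2→J] = [1, 6]
r4 m[φ3→A] = [2, 9]
r4 m[φ4→A] = [4, 4]
r4 m[D→φ0] = [1, 1]
r4 m[A→φ1] = [8, 36]
r4 m[A→φ3] = [1152, 1080]
r4 m[A→φ4] = [576, 2430]
r4 m[J→φ1] = [1, 6]
r4 m[J→φ2] = [1620, 1620]
r4 m[P→φ0] = [1080, 432]
r4 m[P→φ1] = [9, 8]
r5 m[φ0→D] = [4320, 9720]
r5 m[φ0→P] = [9, 8]
r5 m[φ1→A] = [288, 270]
r5 m[φ1→J] = [1620, 1620]
r5 m[φ1→P] = [1080, 432]
r5 m[φ2→J] = [1, 6]
r5 m[φ3→A] = [2, 9]
r5 m[φ4→A] = [4, 4]
r5 m[D→φ0] = [1, 1]
r5 m[A→φ1] = [8, 36]
r5 m[A→φ3] = [1152, 1080]
r5 m[A→φ4] = [576, 2430]
r5 m[J→φ1] = [1, 6]
r5 m[J→φ2] = [1620, 1620]
r5 m[P→φ0] = [1080, 432]
r5 m[P→φ1] = [9, 8]
r6 m[φ0→D] = [4320, 9720]
r6 m[φ0→P] = [9, 8]
r6 m[φ1→A] = [288, 270]
r6 m[φ1→J] = [1620, 1620]
r6 m[φ1→P] = [1080, 432]
r6 m[φ2→J] = [1, 6]
r6 m[φ3→A] = [2, 9]
r6 m[φ4→A] = [4, 4]
r6 m[D→φ0] = [1, 1]
r6 m[A→φ1] = [8, 36]
r6 m[A→φ3] = [1152, 1080]
r6 m[A→φ4] = [576, 2430]
r6 m[J→φ1] = [1, 6]
r6 m[J→φ2] = [1620, 1620]
r6 m[P→φ0] = [1080, 432]
r6 m[P→φ1] = [9, 8]
fixed point reached at round 6
b[D] = ⊗ incoming = [4320, 9720]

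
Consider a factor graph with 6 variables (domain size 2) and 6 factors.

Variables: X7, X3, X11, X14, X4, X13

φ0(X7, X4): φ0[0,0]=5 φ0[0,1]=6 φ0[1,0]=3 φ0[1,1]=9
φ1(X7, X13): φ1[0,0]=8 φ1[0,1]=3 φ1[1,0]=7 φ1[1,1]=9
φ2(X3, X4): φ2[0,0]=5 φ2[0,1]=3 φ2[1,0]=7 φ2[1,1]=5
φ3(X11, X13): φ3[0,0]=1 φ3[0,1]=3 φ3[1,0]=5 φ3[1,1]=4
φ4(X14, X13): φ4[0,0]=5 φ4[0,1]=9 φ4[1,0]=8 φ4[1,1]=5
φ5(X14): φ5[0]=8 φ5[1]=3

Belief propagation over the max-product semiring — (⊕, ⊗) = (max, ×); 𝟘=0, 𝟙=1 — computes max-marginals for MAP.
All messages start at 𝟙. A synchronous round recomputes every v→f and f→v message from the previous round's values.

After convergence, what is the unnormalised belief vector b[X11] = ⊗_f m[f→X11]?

b[X11] = [87480, 116640]

init: all messages = 𝟙 over 2 values
r1 m[φ0→X7] = [6, 9]
r1 m[φ0→X4] = [5, 9]
r1 m[φ1→X7] = [8, 9]
r1 m[φ1→X13] = [8, 9]
r1 m[φ2→X3] = [5, 7]
r1 m[φ2→X4] = [7, 5]
r1 m[φ3→X11] = [3, 5]
r1 m[φ3→X13] = [5, 4]
r1 m[φ4→X14] = [9, 8]
r1 m[φ4→X13] = [8, 9]
r1 m[φ5→X14] = [8, 3]
r1 m[X7→φ0] = [1, 1]
r1 m[X7→φ1] = [1, 1]
r1 m[X3→φ2] = [1, 1]
r1 m[X11→φ3] = [1, 1]
r1 m[X14→φ4] = [1, 1]
r1 m[X14→φ5] = [1, 1]
r1 m[X4→φ0] = [1, 1]
r1 m[X4→φ2] = [1, 1]
r1 m[X13→φ1] = [1, 1]
r1 m[X13→φ3] = [1, 1]
r1 m[X13→φ4] = [1, 1]
r2 m[φ0→X7] = [6, 9]
r2 m[φ0→X4] = [5, 9]
r2 m[φ1→X7] = [8, 9]
r2 m[φ1→X13] = [8, 9]
r2 m[φ2→X3] = [5, 7]
r2 m[φ2→X4] = [7, 5]
r2 m[φ3→X11] = [3, 5]
r2 m[φ3→X13] = [5, 4]
r2 m[φ4→X14] = [9, 8]
r2 m[φ4→X13] = [8, 9]
r2 m[φ5→X14] = [8, 3]
r2 m[X7→φ0] = [8, 9]
r2 m[X7→φ1] = [6, 9]
r2 m[X3→φ2] = [1, 1]
r2 m[X11→φ3] = [1, 1]
r2 m[X14→φ4] = [8, 3]
r2 m[X14→φ5] = [9, 8]
r2 m[X4→φ0] = [7, 5]
r2 m[X4→φ2] = [5, 9]
r2 m[X13→φ1] = [40, 36]
r2 m[X13→φ3] = [64, 81]
r2 m[X13→φ4] = [40, 36]
r3 m[φ0→X7] = [35, 45]
r3 m[φ0→X4] = [40, 81]
r3 m[φ1→X7] = [320, 324]
r3 m[φ1→X13] = [63, 81]
r3 m[φ2→X3] = [27, 45]
r3 m[φ2→X4] = [7, 5]
r3 m[φ3→X11] = [243, 324]
r3 m[φ3→X13] = [5, 4]
r3 m[φ4→X14] = [324, 320]
r3 m[φ4→X13] = [40, 72]
r3 m[φ5→X14] = [8, 3]
r3 m[X7→φ0] = [8, 9]
r3 m[X7→φ1] = [6, 9]
r3 m[X3→φ2] = [1, 1]
r3 m[X11→φ3] = [1, 1]
r3 m[X14→φ4] = [8, 3]
r3 m[X14→φ5] = [9, 8]
r3 m[X4→φ0] = [7, 5]
r3 m[X4→φ2] = [5, 9]
r3 m[X13→φ1] = [40, 36]
r3 m[X13→φ3] = [64, 81]
r3 m[X13→φ4] = [40, 36]
r4 m[φ0→X7] = [35, 45]
r4 m[φ0→X4] = [40, 81]
r4 m[φ1→X7] = [320, 324]
r4 m[φ1→X13] = [63, 81]
r4 m[φ2→X3] = [27, 45]
r4 m[φ2→X4] = [7, 5]
r4 m[φ3→X11] = [243, 324]
r4 m[φ3→X13] = [5, 4]
r4 m[φ4→X14] = [324, 320]
r4 m[φ4→X13] = [40, 72]
r4 m[φ5→X14] = [8, 3]
r4 m[X7→φ0] = [320, 324]
r4 m[X7→φ1] = [35, 45]
r4 m[X3→φ2] = [1, 1]
r4 m[X11→φ3] = [1, 1]
r4 m[X14→φ4] = [8, 3]
r4 m[X14→φ5] = [324, 320]
r4 m[X4→φ0] = [7, 5]
r4 m[X4→φ2] = [40, 81]
r4 m[X13→φ1] = [200, 288]
r4 m[X13→φ3] = [2520, 5832]
r4 m[X13→φ4] = [315, 324]
r5 m[φ0→X7] = [35, 45]
r5 m[φ0→X4] = [1600, 2916]
r5 m[φ1→X7] = [1600, 2592]
r5 m[φ1→X13] = [315, 405]
r5 m[φ2→X3] = [243, 405]
r5 m[φ2→X4] = [7, 5]
r5 m[φ3→X11] = [17496, 23328]
r5 m[φ3→X13] = [5, 4]
r5 m[φ4→X14] = [2916, 2520]
r5 m[φ4→X13] = [40, 72]
r5 m[φ5→X14] = [8, 3]
r5 m[X7→φ0] = [320, 324]
r5 m[X7→φ1] = [35, 45]
r5 m[X3→φ2] = [1, 1]
r5 m[X11→φ3] = [1, 1]
r5 m[X14→φ4] = [8, 3]
r5 m[X14→φ5] = [324, 320]
r5 m[X4→φ0] = [7, 5]
r5 m[X4→φ2] = [40, 81]
r5 m[X13→φ1] = [200, 288]
r5 m[X13→φ3] = [2520, 5832]
r5 m[X13→φ4] = [315, 324]
r6 m[φ0→X7] = [35, 45]
r6 m[φ0→X4] = [1600, 2916]
r6 m[φ1→X7] = [1600, 2592]
r6 m[φ1→X13] = [315, 405]
r6 m[φ2→X3] = [243, 405]
r6 m[φ2→X4] = [7, 5]
r6 m[φ3→X11] = [17496, 23328]
r6 m[φ3→X13] = [5, 4]
r6 m[φ4→X14] = [2916, 2520]
r6 m[φ4→X13] = [40, 72]
r6 m[φ5→X14] = [8, 3]
r6 m[X7→φ0] = [1600, 2592]
r6 m[X7→φ1] = [35, 45]
r6 m[X3→φ2] = [1, 1]
r6 m[X11→φ3] = [1, 1]
r6 m[X14→φ4] = [8, 3]
r6 m[X14→φ5] = [2916, 2520]
r6 m[X4→φ0] = [7, 5]
r6 m[X4→φ2] = [1600, 2916]
r6 m[X13→φ1] = [200, 288]
r6 m[X13→φ3] = [12600, 29160]
r6 m[X13→φ4] = [1575, 1620]
r7 m[φ0→X7] = [35, 45]
r7 m[φ0→X4] = [8000, 23328]
r7 m[φ1→X7] = [1600, 2592]
r7 m[φ1→X13] = [315, 405]
r7 m[φ2→X3] = [8748, 14580]
r7 m[φ2→X4] = [7, 5]
r7 m[φ3→X11] = [87480, 116640]
r7 m[φ3→X13] = [5, 4]
r7 m[φ4→X14] = [14580, 12600]
r7 m[φ4→X13] = [40, 72]
r7 m[φ5→X14] = [8, 3]
r7 m[X7→φ0] = [1600, 2592]
r7 m[X7→φ1] = [35, 45]
r7 m[X3→φ2] = [1, 1]
r7 m[X11→φ3] = [1, 1]
r7 m[X14→φ4] = [8, 3]
r7 m[X14→φ5] = [2916, 2520]
r7 m[X4→φ0] = [7, 5]
r7 m[X4→φ2] = [1600, 2916]
r7 m[X13→φ1] = [200, 288]
r7 m[X13→φ3] = [12600, 29160]
r7 m[X13→φ4] = [1575, 1620]
r8 m[φ0→X7] = [35, 45]
r8 m[φ0→X4] = [8000, 23328]
r8 m[φ1→X7] = [1600, 2592]
r8 m[φ1→X13] = [315, 405]
r8 m[φ2→X3] = [8748, 14580]
r8 m[φ2→X4] = [7, 5]
r8 m[φ3→X11] = [87480, 116640]
r8 m[φ3→X13] = [5, 4]
r8 m[φ4→X14] = [14580, 12600]
r8 m[φ4→X13] = [40, 72]
r8 m[φ5→X14] = [8, 3]
r8 m[X7→φ0] = [1600, 2592]
r8 m[X7→φ1] = [35, 45]
r8 m[X3→φ2] = [1, 1]
r8 m[X11→φ3] = [1, 1]
r8 m[X14→φ4] = [8, 3]
r8 m[X14→φ5] = [14580, 12600]
r8 m[X4→φ0] = [7, 5]
r8 m[X4→φ2] = [8000, 23328]
r8 m[X13→φ1] = [200, 288]
r8 m[X13→φ3] = [12600, 29160]
r8 m[X13→φ4] = [1575, 1620]
r9 m[φ0→X7] = [35, 45]
r9 m[φ0→X4] = [8000, 23328]
r9 m[φ1→X7] = [1600, 2592]
r9 m[φ1→X13] = [315, 405]
r9 m[φ2→X3] = [69984, 116640]
r9 m[φ2→X4] = [7, 5]
r9 m[φ3→X11] = [87480, 116640]
r9 m[φ3→X13] = [5, 4]
r9 m[φ4→X14] = [14580, 12600]
r9 m[φ4→X13] = [40, 72]
r9 m[φ5→X14] = [8, 3]
r9 m[X7→φ0] = [1600, 2592]
r9 m[X7→φ1] = [35, 45]
r9 m[X3→φ2] = [1, 1]
r9 m[X11→φ3] = [1, 1]
r9 m[X14→φ4] = [8, 3]
r9 m[X14→φ5] = [14580, 12600]
r9 m[X4→φ0] = [7, 5]
r9 m[X4→φ2] = [8000, 23328]
r9 m[X13→φ1] = [200, 288]
r9 m[X13→φ3] = [12600, 29160]
r9 m[X13→φ4] = [1575, 1620]
r10 m[φ0→X7] = [35, 45]
r10 m[φ0→X4] = [8000, 23328]
r10 m[φ1→X7] = [1600, 2592]
r10 m[φ1→X13] = [315, 405]
r10 m[φ2→X3] = [69984, 116640]
r10 m[φ2→X4] = [7, 5]
r10 m[φ3→X11] = [87480, 116640]
r10 m[φ3→X13] = [5, 4]
r10 m[φ4→X14] = [14580, 12600]
r10 m[φ4→X13] = [40, 72]
r10 m[φ5→X14] = [8, 3]
r10 m[X7→φ0] = [1600, 2592]
r10 m[X7→φ1] = [35, 45]
r10 m[X3→φ2] = [1, 1]
r10 m[X11→φ3] = [1, 1]
r10 m[X14→φ4] = [8, 3]
r10 m[X14→φ5] = [14580, 12600]
r10 m[X4→φ0] = [7, 5]
r10 m[X4→φ2] = [8000, 23328]
r10 m[X13→φ1] = [200, 288]
r10 m[X13→φ3] = [12600, 29160]
r10 m[X13→φ4] = [1575, 1620]
fixed point reached at round 10
b[X11] = ⊗ incoming = [87480, 116640]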